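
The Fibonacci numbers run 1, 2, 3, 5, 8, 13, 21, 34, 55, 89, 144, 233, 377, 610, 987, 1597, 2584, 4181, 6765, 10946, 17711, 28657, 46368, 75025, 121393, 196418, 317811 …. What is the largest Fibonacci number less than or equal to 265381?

196418 ≤ 265381 < 317811, so the largest Fibonacci number not exceeding 265381 is 196418.

196418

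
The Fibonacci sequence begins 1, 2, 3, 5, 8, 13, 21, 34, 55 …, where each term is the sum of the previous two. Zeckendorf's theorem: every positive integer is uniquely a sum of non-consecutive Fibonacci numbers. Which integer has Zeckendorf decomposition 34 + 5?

39

34 + 5 = 39.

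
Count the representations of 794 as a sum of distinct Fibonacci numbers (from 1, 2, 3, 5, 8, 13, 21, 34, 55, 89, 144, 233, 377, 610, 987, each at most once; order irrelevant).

Starting from the Zeckendorf form and repeatedly splitting a term F_k into F_{k−1} + F_{k−2} (when neither is already used) reaches every representation.
794 = 610+144+34+5+1 = 610+144+34+3+2+1 = 610+144+21+13+5+1 = 610+89+55+34+5+1 = 377+233+144+34+5+1 = … (15 more), for 20 in all.

20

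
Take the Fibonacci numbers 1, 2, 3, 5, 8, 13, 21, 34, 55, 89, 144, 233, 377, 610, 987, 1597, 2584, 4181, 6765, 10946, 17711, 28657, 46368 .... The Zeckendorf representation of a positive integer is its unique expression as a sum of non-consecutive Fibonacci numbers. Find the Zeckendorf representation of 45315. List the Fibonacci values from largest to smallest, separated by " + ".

Repeatedly subtract the largest Fibonacci number that fits:
45315: greatest Fibonacci not exceeding it is 28657, leaving 16658
16658: greatest Fibonacci not exceeding it is 10946, leaving 5712
5712: greatest Fibonacci not exceeding it is 4181, leaving 1531
1531: greatest Fibonacci not exceeding it is 987, leaving 544
544: greatest Fibonacci not exceeding it is 377, leaving 167
167: greatest Fibonacci not exceeding it is 144, leaving 23
23: greatest Fibonacci not exceeding it is 21, leaving 2
2: greatest Fibonacci not exceeding it is 2, leaving 0
So 45315 = 28657 + 10946 + 4181 + 987 + 377 + 144 + 21 + 2, with no two terms consecutive in the sequence.

28657 + 10946 + 4181 + 987 + 377 + 144 + 21 + 2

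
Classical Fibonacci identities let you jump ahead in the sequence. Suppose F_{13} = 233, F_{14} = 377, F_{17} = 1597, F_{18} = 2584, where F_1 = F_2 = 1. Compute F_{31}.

1346269

By the addition formula F_{m+n} = F_m F_{n+1} + F_{m−1} F_n with m=14, n=17: F_{31} = 377·2584 + 233·1597 = 974168 + 372101 = 1346269.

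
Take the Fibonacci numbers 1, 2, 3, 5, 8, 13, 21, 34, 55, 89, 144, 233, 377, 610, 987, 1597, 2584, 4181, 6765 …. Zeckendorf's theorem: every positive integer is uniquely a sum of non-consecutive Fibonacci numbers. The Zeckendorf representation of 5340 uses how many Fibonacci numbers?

6

Repeatedly subtract the largest Fibonacci number that fits:
take 4181 (≤ 5340); 5340 − 4181 = 1159
take 987 (≤ 1159); 1159 − 987 = 172
take 144 (≤ 172); 172 − 144 = 28
take 21 (≤ 28); 28 − 21 = 7
take 5 (≤ 7); 7 − 5 = 2
take 2 (≤ 2); 2 − 2 = 0
5340 = 4181 + 987 + 144 + 21 + 5 + 2, which has 6 terms.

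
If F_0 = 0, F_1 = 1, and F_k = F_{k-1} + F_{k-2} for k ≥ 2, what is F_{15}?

610

Iterating the recurrence up to F_{8} = 21 and F_{7} = 13:
F_{9} = F_{8} + F_{7} = 21 + 13 = 34
F_{10} = F_{9} + F_{8} = 34 + 21 = 55
F_{11} = F_{10} + F_{9} = 55 + 34 = 89
F_{12} = F_{11} + F_{10} = 89 + 55 = 144
F_{13} = F_{12} + F_{11} = 144 + 89 = 233
F_{14} = F_{13} + F_{12} = 233 + 144 = 377
F_{15} = F_{14} + F_{13} = 377 + 233 = 610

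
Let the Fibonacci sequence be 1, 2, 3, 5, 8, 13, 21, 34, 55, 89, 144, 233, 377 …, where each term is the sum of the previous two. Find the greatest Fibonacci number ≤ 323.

233 ≤ 323 < 377, so the largest Fibonacci number not exceeding 323 is 233.

233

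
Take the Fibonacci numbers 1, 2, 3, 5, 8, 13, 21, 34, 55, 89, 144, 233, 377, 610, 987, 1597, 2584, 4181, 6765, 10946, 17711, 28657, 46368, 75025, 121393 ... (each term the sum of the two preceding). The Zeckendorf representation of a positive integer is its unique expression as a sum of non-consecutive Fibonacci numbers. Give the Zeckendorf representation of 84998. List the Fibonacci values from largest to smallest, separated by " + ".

Greedy algorithm:
84998: greatest Fibonacci not exceeding it is 75025, leaving 9973
9973: greatest Fibonacci not exceeding it is 6765, leaving 3208
3208: greatest Fibonacci not exceeding it is 2584, leaving 624
624: greatest Fibonacci not exceeding it is 610, leaving 14
14: greatest Fibonacci not exceeding it is 13, leaving 1
1: greatest Fibonacci not exceeding it is 1, leaving 0
So 84998 = 75025 + 6765 + 2584 + 610 + 13 + 1, with no two terms consecutive in the sequence.

75025 + 6765 + 2584 + 610 + 13 + 1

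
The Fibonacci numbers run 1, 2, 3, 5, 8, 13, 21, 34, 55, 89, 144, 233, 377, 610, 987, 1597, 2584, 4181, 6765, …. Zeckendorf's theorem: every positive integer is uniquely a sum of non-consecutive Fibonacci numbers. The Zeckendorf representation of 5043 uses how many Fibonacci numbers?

6

Greedily peel off the largest Fibonacci term at each step:
largest Fibonacci ≤ 5043 is 4181; 5043 − 4181 = 862
largest Fibonacci ≤ 862 is 610; 862 − 610 = 252
largest Fibonacci ≤ 252 is 233; 252 − 233 = 19
largest Fibonacci ≤ 19 is 13; 19 − 13 = 6
largest Fibonacci ≤ 6 is 5; 6 − 5 = 1
largest Fibonacci ≤ 1 is 1; 1 − 1 = 0
5043 = 4181 + 610 + 233 + 13 + 5 + 1, which has 6 terms.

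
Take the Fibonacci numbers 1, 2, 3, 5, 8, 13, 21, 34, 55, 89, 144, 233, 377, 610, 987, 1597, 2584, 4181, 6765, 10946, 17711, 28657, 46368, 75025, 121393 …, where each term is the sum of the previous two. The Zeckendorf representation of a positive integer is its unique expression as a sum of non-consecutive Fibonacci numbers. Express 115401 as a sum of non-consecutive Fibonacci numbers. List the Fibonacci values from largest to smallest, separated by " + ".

75025 + 28657 + 10946 + 610 + 144 + 13 + 5 + 1

115401 − 75025 = 40376
40376 − 28657 = 11719
11719 − 10946 = 773
773 − 610 = 163
163 − 144 = 19
19 − 13 = 6
6 − 5 = 1
1 − 1 = 0
So 115401 = 75025 + 28657 + 10946 + 610 + 144 + 13 + 5 + 1, with no two terms consecutive in the sequence.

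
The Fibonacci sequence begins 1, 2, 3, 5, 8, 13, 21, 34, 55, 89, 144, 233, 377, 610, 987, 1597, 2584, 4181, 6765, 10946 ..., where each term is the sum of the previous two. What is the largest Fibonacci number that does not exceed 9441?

6765 ≤ 9441 < 10946, so the largest Fibonacci number not exceeding 9441 is 6765.

6765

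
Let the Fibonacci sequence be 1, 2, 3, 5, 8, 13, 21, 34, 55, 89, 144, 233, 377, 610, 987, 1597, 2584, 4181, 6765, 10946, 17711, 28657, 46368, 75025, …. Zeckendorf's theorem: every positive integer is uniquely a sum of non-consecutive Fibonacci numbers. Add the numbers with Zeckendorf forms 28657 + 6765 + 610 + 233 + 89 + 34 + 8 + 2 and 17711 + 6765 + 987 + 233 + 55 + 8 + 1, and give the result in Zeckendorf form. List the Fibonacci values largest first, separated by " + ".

The two numbers are 36398 and 25760, so their sum is 62158.
62158 − 46368 = 15790
15790 − 10946 = 4844
4844 − 4181 = 663
663 − 610 = 53
53 − 34 = 19
19 − 13 = 6
6 − 5 = 1
1 − 1 = 0

46368 + 10946 + 4181 + 610 + 34 + 13 + 5 + 1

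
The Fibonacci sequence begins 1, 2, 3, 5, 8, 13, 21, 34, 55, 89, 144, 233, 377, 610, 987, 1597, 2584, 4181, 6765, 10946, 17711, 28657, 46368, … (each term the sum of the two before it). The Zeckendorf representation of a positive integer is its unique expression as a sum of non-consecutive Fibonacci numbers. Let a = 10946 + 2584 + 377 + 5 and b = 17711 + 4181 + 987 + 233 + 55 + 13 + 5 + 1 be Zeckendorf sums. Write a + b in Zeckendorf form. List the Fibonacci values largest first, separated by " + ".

The two numbers are 13912 and 23186, so their sum is 37098.
Greedy algorithm:
largest Fibonacci ≤ 37098 is 28657; 37098 − 28657 = 8441
largest Fibonacci ≤ 8441 is 6765; 8441 − 6765 = 1676
largest Fibonacci ≤ 1676 is 1597; 1676 − 1597 = 79
largest Fibonacci ≤ 79 is 55; 79 − 55 = 24
largest Fibonacci ≤ 24 is 21; 24 − 21 = 3
largest Fibonacci ≤ 3 is 3; 3 − 3 = 0

28657 + 6765 + 1597 + 55 + 21 + 3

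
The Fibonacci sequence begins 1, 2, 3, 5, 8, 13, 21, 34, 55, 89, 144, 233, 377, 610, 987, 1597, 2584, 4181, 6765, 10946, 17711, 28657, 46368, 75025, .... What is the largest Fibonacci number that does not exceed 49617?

46368 ≤ 49617 < 75025, so the largest Fibonacci number not exceeding 49617 is 46368.

46368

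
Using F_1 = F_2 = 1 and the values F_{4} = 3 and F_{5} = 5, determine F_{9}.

34

By F_{2k+1} = F_k² + F_{k+1}²: F_{9} = 3² + 5² = 9 + 25 = 34.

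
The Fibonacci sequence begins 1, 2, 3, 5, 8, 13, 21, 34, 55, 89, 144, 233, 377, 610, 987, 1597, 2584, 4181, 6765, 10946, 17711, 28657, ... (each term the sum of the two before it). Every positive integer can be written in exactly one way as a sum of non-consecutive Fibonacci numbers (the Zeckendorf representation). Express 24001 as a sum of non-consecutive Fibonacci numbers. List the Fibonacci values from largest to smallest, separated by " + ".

17711 ≤ 24001 < 28657, so take 17711; remainder 6290
4181 ≤ 6290 < 6765, so take 4181; remainder 2109
1597 ≤ 2109 < 2584, so take 1597; remainder 512
377 ≤ 512 < 610, so take 377; remainder 135
89 ≤ 135 < 144, so take 89; remainder 46
34 ≤ 46 < 55, so take 34; remainder 12
8 ≤ 12 < 13, so take 8; remainder 4
3 ≤ 4 < 5, so take 3; remainder 1
1 ≤ 1 < 2, so take 1; remainder 0
So 24001 = 17711 + 4181 + 1597 + 377 + 89 + 34 + 8 + 3 + 1, with no two terms consecutive in the sequence.

17711 + 4181 + 1597 + 377 + 89 + 34 + 8 + 3 + 1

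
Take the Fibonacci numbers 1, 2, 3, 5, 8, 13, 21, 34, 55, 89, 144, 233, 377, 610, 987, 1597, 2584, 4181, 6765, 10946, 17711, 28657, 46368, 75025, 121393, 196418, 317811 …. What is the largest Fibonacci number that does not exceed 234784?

196418 ≤ 234784 < 317811, so the largest Fibonacci number not exceeding 234784 is 196418.

196418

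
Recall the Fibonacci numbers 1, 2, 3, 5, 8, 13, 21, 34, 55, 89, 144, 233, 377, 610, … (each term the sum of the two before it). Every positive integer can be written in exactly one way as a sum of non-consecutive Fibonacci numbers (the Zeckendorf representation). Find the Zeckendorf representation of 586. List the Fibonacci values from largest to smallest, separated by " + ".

Greedy algorithm:
377 ≤ 586 < 610, so take 377; remainder 209
144 ≤ 209 < 233, so take 144; remainder 65
55 ≤ 65 < 89, so take 55; remainder 10
8 ≤ 10 < 13, so take 8; remainder 2
2 ≤ 2 < 3, so take 2; remainder 0
So 586 = 377 + 144 + 55 + 8 + 2, with no two terms consecutive in the sequence.

377 + 144 + 55 + 8 + 2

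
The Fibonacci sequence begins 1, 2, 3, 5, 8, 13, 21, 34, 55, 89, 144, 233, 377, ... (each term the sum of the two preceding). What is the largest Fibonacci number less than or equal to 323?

233 ≤ 323 < 377, so the largest Fibonacci number not exceeding 323 is 233.

233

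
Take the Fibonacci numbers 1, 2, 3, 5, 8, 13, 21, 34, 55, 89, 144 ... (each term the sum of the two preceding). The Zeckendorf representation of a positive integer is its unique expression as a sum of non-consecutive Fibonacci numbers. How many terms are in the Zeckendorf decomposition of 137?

Repeatedly subtract the largest Fibonacci number that fits:
largest Fibonacci ≤ 137 is 89; 137 − 89 = 48
largest Fibonacci ≤ 48 is 34; 48 − 34 = 14
largest Fibonacci ≤ 14 is 13; 14 − 13 = 1
largest Fibonacci ≤ 1 is 1; 1 − 1 = 0
137 = 89 + 34 + 13 + 1, which has 4 terms.

4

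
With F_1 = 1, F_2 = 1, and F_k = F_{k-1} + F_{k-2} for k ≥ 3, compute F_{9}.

34

F_{2} = F_{1} + F_{0} = 1 + 0 = 1
F_{3} = F_{2} + F_{1} = 1 + 1 = 2
F_{4} = F_{3} + F_{2} = 2 + 1 = 3
F_{5} = F_{4} + F_{3} = 3 + 2 = 5
F_{6} = F_{5} + F_{4} = 5 + 3 = 8
F_{7} = F_{6} + F_{5} = 8 + 5 = 13
F_{8} = F_{7} + F_{6} = 13 + 8 = 21
F_{9} = F_{8} + F_{7} = 21 + 13 = 34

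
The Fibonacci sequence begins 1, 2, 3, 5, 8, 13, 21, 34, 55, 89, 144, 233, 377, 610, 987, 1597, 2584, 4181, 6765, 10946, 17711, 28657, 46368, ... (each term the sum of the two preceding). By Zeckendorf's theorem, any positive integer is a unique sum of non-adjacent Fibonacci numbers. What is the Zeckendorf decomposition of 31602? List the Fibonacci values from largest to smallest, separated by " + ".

Greedy algorithm:
31602: greatest Fibonacci not exceeding it is 28657, leaving 2945
2945: greatest Fibonacci not exceeding it is 2584, leaving 361
361: greatest Fibonacci not exceeding it is 233, leaving 128
128: greatest Fibonacci not exceeding it is 89, leaving 39
39: greatest Fibonacci not exceeding it is 34, leaving 5
5: greatest Fibonacci not exceeding it is 5, leaving 0
So 31602 = 28657 + 2584 + 233 + 89 + 34 + 5, with no two terms consecutive in the sequence.

28657 + 2584 + 233 + 89 + 34 + 5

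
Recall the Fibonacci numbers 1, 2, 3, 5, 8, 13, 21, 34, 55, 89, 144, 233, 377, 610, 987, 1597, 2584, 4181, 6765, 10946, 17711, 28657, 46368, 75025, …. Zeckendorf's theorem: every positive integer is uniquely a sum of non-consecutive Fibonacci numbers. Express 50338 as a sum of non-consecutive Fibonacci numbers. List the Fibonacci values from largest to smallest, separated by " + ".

46368 + 2584 + 987 + 377 + 21 + 1

Greedily peel off the largest Fibonacci term at each step:
subtract 46368 from 50338: 3970 remains
subtract 2584 from 3970: 1386 remains
subtract 987 from 1386: 399 remains
subtract 377 from 399: 22 remains
subtract 21 from 22: 1 remains
subtract 1 from 1: 0 remains
So 50338 = 46368 + 2584 + 987 + 377 + 21 + 1, with no two terms consecutive in the sequence.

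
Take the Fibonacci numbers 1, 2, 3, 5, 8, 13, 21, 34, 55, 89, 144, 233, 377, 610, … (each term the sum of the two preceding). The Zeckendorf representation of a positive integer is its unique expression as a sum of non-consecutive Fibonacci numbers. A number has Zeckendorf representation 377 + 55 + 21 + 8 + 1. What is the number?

377 + 55 + 21 + 8 + 1 = 462.

462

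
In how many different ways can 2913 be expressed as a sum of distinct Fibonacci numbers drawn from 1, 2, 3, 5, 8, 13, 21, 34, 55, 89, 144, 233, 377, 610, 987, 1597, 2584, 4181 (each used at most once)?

Starting from the Zeckendorf form and repeatedly splitting a term F_k into F_{k−1} + F_{k−2} (when neither is already used) reaches every representation.
2913 = 2584+233+89+5+2 = 2584+233+55+34+5+2 = 1597+987+233+89+5+2 = 2584+233+55+21+13+5+2 = 2584+144+89+55+34+5+2 = … (10 more), for 15 in all.

15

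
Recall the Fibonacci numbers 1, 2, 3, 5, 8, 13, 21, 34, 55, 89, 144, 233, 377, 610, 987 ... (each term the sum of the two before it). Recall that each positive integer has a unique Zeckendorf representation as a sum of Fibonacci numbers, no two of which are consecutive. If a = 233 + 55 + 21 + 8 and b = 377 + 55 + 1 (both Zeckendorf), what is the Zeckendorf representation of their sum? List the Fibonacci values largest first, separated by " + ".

The two numbers are 317 and 433, so their sum is 750.
Greedy algorithm:
610 ≤ 750 < 987, so take 610; remainder 140
89 ≤ 140 < 144, so take 89; remainder 51
34 ≤ 51 < 55, so take 34; remainder 17
13 ≤ 17 < 21, so take 13; remainder 4
3 ≤ 4 < 5, so take 3; remainder 1
1 ≤ 1 < 2, so take 1; remainder 0

610 + 89 + 34 + 13 + 3 + 1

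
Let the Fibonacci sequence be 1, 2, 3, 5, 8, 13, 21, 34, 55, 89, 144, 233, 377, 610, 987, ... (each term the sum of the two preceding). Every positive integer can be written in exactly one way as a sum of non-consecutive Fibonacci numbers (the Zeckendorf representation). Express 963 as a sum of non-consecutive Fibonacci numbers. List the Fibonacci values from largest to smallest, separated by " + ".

Greedily peel off the largest Fibonacci term at each step:
610 ≤ 963 < 987, so take 610; remainder 353
233 ≤ 353 < 377, so take 233; remainder 120
89 ≤ 120 < 144, so take 89; remainder 31
21 ≤ 31 < 34, so take 21; remainder 10
8 ≤ 10 < 13, so take 8; remainder 2
2 ≤ 2 < 3, so take 2; remainder 0
So 963 = 610 + 233 + 89 + 21 + 8 + 2, with no two terms consecutive in the sequence.

610 + 233 + 89 + 21 + 8 + 2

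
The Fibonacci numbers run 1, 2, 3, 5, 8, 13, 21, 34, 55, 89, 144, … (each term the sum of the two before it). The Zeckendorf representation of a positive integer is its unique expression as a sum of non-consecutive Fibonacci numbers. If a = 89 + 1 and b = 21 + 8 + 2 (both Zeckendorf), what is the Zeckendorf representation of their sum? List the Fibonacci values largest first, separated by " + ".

The two numbers are 90 and 31, so their sum is 121.
subtract 89 from 121: 32 remains
subtract 21 from 32: 11 remains
subtract 8 from 11: 3 remains
subtract 3 from 3: 0 remains

89 + 21 + 8 + 3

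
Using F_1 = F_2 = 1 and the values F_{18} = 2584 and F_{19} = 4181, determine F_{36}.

14930352

By the doubling identity F_{2k} = F_k(2F_{k+1} − F_k): F_{36} = 2584·(2·4181 − 2584) = 2584·5778 = 14930352.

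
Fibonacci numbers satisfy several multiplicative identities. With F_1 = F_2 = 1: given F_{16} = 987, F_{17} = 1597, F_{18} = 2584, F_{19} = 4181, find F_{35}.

By the addition formula F_{m+n} = F_m F_{n+1} + F_{m−1} F_n with m=19, n=16: F_{35} = 4181·1597 + 2584·987 = 6677057 + 2550408 = 9227465.

9227465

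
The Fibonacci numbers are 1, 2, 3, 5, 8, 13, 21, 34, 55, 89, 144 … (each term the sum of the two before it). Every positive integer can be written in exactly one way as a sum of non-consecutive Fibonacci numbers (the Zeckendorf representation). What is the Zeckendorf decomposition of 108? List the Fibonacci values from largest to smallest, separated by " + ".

89 + 13 + 5 + 1

108: greatest Fibonacci not exceeding it is 89, leaving 19
19: greatest Fibonacci not exceeding it is 13, leaving 6
6: greatest Fibonacci not exceeding it is 5, leaving 1
1: greatest Fibonacci not exceeding it is 1, leaving 0
So 108 = 89 + 13 + 5 + 1, with no two terms consecutive in the sequence.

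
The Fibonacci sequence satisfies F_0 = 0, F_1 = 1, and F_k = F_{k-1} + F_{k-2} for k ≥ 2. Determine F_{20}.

6765

Iterating the recurrence up to F_{16} = 987 and F_{15} = 610:
F_{17} = F_{16} + F_{15} = 987 + 610 = 1597
F_{18} = F_{17} + F_{16} = 1597 + 987 = 2584
F_{19} = F_{18} + F_{17} = 2584 + 1597 = 4181
F_{20} = F_{19} + F_{18} = 4181 + 2584 = 6765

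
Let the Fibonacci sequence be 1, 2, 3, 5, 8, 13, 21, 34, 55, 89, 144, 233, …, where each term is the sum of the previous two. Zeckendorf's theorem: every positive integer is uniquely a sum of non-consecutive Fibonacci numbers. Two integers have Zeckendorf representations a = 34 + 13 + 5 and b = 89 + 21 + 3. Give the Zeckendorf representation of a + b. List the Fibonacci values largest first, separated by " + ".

144 + 21

The two numbers are 52 and 113, so their sum is 165.
144 ≤ 165 < 233, so take 144; remainder 21
21 ≤ 21 < 34, so take 21; remainder 0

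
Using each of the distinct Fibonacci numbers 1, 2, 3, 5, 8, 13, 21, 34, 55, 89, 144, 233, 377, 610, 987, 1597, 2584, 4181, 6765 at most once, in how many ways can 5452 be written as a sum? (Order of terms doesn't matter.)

Each representation comes from the Zeckendorf form by replacing some F_k with F_{k−1} + F_{k−2} where possible.
5452 = 4181+987+233+34+13+3+1 = 4181+987+233+34+8+5+3+1 = 4181+987+144+89+34+13+3+1 = 4181+610+377+233+34+13+3+1 = 2584+1597+987+233+34+13+3+1 = … (23 more), for 28 in all.

28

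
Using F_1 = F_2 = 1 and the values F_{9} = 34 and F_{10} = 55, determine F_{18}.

2584

By the doubling identity F_{2k} = F_k(2F_{k+1} − F_k): F_{18} = 34·(2·55 − 34) = 34·76 = 2584.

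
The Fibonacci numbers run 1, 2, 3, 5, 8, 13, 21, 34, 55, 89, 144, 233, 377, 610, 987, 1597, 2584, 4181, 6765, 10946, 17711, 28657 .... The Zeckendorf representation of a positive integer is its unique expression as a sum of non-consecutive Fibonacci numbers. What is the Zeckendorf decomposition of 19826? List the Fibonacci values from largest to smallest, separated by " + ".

17711 ≤ 19826 < 28657, so take 17711; remainder 2115
1597 ≤ 2115 < 2584, so take 1597; remainder 518
377 ≤ 518 < 610, so take 377; remainder 141
89 ≤ 141 < 144, so take 89; remainder 52
34 ≤ 52 < 55, so take 34; remainder 18
13 ≤ 18 < 21, so take 13; remainder 5
5 ≤ 5 < 8, so take 5; remainder 0
So 19826 = 17711 + 1597 + 377 + 89 + 34 + 13 + 5, with no two terms consecutive in the sequence.

17711 + 1597 + 377 + 89 + 34 + 13 + 5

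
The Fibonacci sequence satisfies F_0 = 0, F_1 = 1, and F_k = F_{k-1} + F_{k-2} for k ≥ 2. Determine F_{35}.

9227465

Iterating the recurrence up to F_{30} = 832040 and F_{29} = 514229:
F_{31} = F_{30} + F_{29} = 832040 + 514229 = 1346269
F_{32} = F_{31} + F_{30} = 1346269 + 832040 = 2178309
F_{33} = F_{32} + F_{31} = 2178309 + 1346269 = 3524578
F_{34} = F_{33} + F_{32} = 3524578 + 2178309 = 5702887
F_{35} = F_{34} + F_{33} = 5702887 + 3524578 = 9227465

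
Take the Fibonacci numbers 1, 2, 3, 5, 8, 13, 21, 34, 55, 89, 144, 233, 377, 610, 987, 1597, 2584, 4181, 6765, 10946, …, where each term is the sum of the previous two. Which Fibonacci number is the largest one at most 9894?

6765 ≤ 9894 < 10946, so the largest Fibonacci number not exceeding 9894 is 6765.

6765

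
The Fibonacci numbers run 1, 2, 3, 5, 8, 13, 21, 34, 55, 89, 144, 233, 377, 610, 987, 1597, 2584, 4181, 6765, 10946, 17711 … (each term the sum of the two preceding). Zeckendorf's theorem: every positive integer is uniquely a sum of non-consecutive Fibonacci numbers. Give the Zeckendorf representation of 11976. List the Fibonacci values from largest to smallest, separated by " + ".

10946 + 987 + 34 + 8 + 1

11976 − 10946 = 1030
1030 − 987 = 43
43 − 34 = 9
9 − 8 = 1
1 − 1 = 0
So 11976 = 10946 + 987 + 34 + 8 + 1, with no two terms consecutive in the sequence.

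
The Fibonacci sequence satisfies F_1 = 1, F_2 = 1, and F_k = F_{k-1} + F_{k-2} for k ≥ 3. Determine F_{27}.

196418

Iterating the recurrence up to F_{23} = 28657 and F_{22} = 17711:
F_{24} = F_{23} + F_{22} = 28657 + 17711 = 46368
F_{25} = F_{24} + F_{23} = 46368 + 28657 = 75025
F_{26} = F_{25} + F_{24} = 75025 + 46368 = 121393
F_{27} = F_{26} + F_{25} = 121393 + 75025 = 196418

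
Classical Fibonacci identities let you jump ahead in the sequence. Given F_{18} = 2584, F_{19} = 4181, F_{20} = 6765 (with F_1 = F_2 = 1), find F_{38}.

By the addition formula F_{m+n} = F_m F_{n+1} + F_{m−1} F_n with m=19, n=19: F_{38} = 4181·6765 + 2584·4181 = 28284465 + 10803704 = 39088169.

39088169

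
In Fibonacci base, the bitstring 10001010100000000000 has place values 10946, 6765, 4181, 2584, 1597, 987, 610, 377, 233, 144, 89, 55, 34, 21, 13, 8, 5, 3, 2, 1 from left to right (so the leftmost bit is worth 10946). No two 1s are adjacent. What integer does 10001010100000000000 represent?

Summing the place values of the 1 bits: 10946 + 1597 + 610 + 233 = 13386.

13386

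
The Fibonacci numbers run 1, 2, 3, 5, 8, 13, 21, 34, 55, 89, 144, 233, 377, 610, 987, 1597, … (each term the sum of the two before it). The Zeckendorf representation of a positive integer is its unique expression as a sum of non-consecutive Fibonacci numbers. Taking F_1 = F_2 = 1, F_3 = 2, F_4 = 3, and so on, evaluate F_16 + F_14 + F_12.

1508

F_16 + F_14 + F_12 = 987 + 377 + 144 = 1508.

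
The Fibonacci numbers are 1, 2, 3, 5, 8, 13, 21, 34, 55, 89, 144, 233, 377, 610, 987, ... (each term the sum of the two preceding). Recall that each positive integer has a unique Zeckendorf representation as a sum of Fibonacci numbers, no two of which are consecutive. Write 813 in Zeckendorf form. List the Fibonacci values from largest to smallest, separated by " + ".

610 + 144 + 55 + 3 + 1

largest Fibonacci ≤ 813 is 610; 813 − 610 = 203
largest Fibonacci ≤ 203 is 144; 203 − 144 = 59
largest Fibonacci ≤ 59 is 55; 59 − 55 = 4
largest Fibonacci ≤ 4 is 3; 4 − 3 = 1
largest Fibonacci ≤ 1 is 1; 1 − 1 = 0
So 813 = 610 + 144 + 55 + 3 + 1, with no two terms consecutive in the sequence.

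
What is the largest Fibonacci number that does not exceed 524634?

514229

514229 ≤ 524634 < 832040, so the largest Fibonacci number not exceeding 524634 is 514229.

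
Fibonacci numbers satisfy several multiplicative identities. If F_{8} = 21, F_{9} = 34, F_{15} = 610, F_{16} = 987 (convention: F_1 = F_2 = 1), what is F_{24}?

By the addition formula F_{m+n} = F_m F_{n+1} + F_{m−1} F_n with m=16, n=8: F_{24} = 987·34 + 610·21 = 33558 + 12810 = 46368.

46368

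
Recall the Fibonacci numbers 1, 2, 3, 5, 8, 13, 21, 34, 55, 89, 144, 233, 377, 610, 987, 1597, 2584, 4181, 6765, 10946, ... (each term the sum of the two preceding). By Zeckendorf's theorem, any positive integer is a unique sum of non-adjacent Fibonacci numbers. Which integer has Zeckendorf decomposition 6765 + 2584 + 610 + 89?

10048

6765 + 2584 + 610 + 89 = 10048.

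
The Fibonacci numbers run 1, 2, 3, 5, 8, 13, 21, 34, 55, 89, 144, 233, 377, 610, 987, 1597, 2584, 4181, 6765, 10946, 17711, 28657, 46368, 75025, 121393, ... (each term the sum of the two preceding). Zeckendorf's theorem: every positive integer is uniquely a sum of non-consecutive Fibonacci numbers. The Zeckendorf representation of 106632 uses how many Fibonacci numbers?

8

Repeatedly subtract the largest Fibonacci number that fits:
largest Fibonacci ≤ 106632 is 75025; 106632 − 75025 = 31607
largest Fibonacci ≤ 31607 is 28657; 31607 − 28657 = 2950
largest Fibonacci ≤ 2950 is 2584; 2950 − 2584 = 366
largest Fibonacci ≤ 366 is 233; 366 − 233 = 133
largest Fibonacci ≤ 133 is 89; 133 − 89 = 44
largest Fibonacci ≤ 44 is 34; 44 − 34 = 10
largest Fibonacci ≤ 10 is 8; 10 − 8 = 2
largest Fibonacci ≤ 2 is 2; 2 − 2 = 0
106632 = 75025 + 28657 + 2584 + 233 + 89 + 34 + 8 + 2, which has 8 terms.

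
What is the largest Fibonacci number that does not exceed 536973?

514229

514229 ≤ 536973 < 832040, so the largest Fibonacci number not exceeding 536973 is 514229.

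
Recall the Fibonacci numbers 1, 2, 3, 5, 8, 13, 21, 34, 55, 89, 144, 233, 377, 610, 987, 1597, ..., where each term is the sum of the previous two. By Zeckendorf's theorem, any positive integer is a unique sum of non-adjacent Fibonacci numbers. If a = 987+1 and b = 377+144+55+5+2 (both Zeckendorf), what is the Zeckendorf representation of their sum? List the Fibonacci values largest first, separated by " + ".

987 + 377 + 144 + 55 + 8

The two numbers are 988 and 583, so their sum is 1571.
1571: greatest Fibonacci not exceeding it is 987, leaving 584
584: greatest Fibonacci not exceeding it is 377, leaving 207
207: greatest Fibonacci not exceeding it is 144, leaving 63
63: greatest Fibonacci not exceeding it is 55, leaving 8
8: greatest Fibonacci not exceeding it is 8, leaving 0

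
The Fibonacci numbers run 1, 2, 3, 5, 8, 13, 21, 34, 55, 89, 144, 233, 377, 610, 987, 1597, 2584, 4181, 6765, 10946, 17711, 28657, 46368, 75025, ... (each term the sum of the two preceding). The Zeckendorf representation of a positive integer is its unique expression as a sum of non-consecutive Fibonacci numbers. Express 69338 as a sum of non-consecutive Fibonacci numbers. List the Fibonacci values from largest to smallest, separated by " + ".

Greedy algorithm:
largest Fibonacci ≤ 69338 is 46368; 69338 − 46368 = 22970
largest Fibonacci ≤ 22970 is 17711; 22970 − 17711 = 5259
largest Fibonacci ≤ 5259 is 4181; 5259 − 4181 = 1078
largest Fibonacci ≤ 1078 is 987; 1078 − 987 = 91
largest Fibonacci ≤ 91 is 89; 91 − 89 = 2
largest Fibonacci ≤ 2 is 2; 2 − 2 = 0
So 69338 = 46368 + 17711 + 4181 + 987 + 89 + 2, with no two terms consecutive in the sequence.

46368 + 17711 + 4181 + 987 + 89 + 2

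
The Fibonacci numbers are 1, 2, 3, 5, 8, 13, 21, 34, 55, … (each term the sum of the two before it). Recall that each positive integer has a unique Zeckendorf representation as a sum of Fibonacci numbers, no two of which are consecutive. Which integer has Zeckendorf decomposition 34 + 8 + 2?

44

34 + 8 + 2 = 44.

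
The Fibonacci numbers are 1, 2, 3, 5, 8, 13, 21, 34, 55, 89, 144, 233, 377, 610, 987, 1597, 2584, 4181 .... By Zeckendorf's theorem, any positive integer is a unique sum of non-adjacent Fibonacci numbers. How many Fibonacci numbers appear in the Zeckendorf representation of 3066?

3066 − 2584 = 482
482 − 377 = 105
105 − 89 = 16
16 − 13 = 3
3 − 3 = 0
3066 = 2584 + 377 + 89 + 13 + 3, which has 5 terms.

5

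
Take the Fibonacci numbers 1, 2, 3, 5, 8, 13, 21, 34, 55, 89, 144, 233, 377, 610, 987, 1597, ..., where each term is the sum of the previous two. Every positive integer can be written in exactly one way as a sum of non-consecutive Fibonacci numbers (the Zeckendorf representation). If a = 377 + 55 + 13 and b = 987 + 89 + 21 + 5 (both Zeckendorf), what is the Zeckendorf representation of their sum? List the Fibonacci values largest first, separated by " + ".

The two numbers are 445 and 1102, so their sum is 1547.
take 987 (≤ 1547); 1547 − 987 = 560
take 377 (≤ 560); 560 − 377 = 183
take 144 (≤ 183); 183 − 144 = 39
take 34 (≤ 39); 39 − 34 = 5
take 5 (≤ 5); 5 − 5 = 0

987 + 377 + 144 + 34 + 5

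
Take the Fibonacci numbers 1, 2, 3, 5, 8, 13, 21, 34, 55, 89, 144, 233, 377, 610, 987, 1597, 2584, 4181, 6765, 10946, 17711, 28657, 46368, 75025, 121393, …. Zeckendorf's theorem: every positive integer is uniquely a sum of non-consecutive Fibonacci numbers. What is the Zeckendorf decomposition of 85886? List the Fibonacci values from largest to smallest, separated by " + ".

75025 + 6765 + 2584 + 987 + 377 + 144 + 3 + 1

75025 ≤ 85886 < 121393, so take 75025; remainder 10861
6765 ≤ 10861 < 10946, so take 6765; remainder 4096
2584 ≤ 4096 < 4181, so take 2584; remainder 1512
987 ≤ 1512 < 1597, so take 987; remainder 525
377 ≤ 525 < 610, so take 377; remainder 148
144 ≤ 148 < 233, so take 144; remainder 4
3 ≤ 4 < 5, so take 3; remainder 1
1 ≤ 1 < 2, so take 1; remainder 0
So 85886 = 75025 + 6765 + 2584 + 987 + 377 + 144 + 3 + 1, with no two terms consecutive in the sequence.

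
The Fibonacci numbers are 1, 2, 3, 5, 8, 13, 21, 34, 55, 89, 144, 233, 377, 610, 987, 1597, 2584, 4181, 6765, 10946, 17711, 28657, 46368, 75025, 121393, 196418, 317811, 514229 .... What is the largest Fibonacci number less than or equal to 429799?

317811

317811 ≤ 429799 < 514229, so the largest Fibonacci number not exceeding 429799 is 317811.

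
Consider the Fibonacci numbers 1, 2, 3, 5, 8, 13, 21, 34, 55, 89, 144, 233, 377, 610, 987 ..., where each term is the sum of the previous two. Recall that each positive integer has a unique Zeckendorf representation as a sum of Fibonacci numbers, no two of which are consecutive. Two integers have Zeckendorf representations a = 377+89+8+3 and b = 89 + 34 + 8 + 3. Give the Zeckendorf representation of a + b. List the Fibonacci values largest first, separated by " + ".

610 + 1

The two numbers are 477 and 134, so their sum is 611.
611: greatest Fibonacci not exceeding it is 610, leaving 1
1: greatest Fibonacci not exceeding it is 1, leaving 0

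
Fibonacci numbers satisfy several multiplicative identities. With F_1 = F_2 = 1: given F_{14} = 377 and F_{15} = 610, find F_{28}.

By the doubling identity F_{2k} = F_k(2F_{k+1} − F_k): F_{28} = 377·(2·610 − 377) = 377·843 = 317811.

317811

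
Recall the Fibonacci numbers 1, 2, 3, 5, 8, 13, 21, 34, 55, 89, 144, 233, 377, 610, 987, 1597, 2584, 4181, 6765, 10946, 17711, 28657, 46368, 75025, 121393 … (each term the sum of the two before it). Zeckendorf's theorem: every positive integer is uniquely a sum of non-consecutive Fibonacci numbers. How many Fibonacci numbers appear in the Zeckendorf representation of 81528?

Greedy algorithm:
subtract 75025 from 81528: 6503 remains
subtract 4181 from 6503: 2322 remains
subtract 1597 from 2322: 725 remains
subtract 610 from 725: 115 remains
subtract 89 from 115: 26 remains
subtract 21 from 26: 5 remains
subtract 5 from 5: 0 remains
81528 = 75025 + 4181 + 1597 + 610 + 89 + 21 + 5, which has 7 terms.

7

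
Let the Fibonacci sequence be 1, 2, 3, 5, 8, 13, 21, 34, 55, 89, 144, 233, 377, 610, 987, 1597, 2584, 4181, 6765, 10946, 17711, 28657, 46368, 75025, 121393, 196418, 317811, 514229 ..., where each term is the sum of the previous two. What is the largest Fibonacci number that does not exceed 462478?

317811 ≤ 462478 < 514229, so the largest Fibonacci number not exceeding 462478 is 317811.

317811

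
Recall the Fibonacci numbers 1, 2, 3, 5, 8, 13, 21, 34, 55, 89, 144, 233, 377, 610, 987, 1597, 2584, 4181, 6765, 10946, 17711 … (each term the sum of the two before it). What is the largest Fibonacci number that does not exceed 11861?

10946

10946 ≤ 11861 < 17711, so the largest Fibonacci number not exceeding 11861 is 10946.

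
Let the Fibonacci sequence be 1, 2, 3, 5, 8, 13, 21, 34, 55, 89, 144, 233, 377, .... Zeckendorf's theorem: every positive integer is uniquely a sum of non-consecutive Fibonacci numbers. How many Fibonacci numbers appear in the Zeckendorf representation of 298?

4

Repeatedly subtract the largest Fibonacci number that fits:
298 − 233 = 65
65 − 55 = 10
10 − 8 = 2
2 − 2 = 0
298 = 233 + 55 + 8 + 2, which has 4 terms.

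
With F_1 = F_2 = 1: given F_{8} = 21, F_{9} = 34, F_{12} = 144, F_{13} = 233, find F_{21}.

10946

By the addition formula F_{m+n} = F_m F_{n+1} + F_{m−1} F_n with m=13, n=8: F_{21} = 233·34 + 144·21 = 7922 + 3024 = 10946.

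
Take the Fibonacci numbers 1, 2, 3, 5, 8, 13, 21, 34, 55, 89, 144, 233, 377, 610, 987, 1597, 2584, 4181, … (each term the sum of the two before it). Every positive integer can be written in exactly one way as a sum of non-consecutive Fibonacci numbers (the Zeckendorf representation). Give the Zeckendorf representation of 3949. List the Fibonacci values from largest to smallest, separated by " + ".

2584 + 987 + 377 + 1

Greedily peel off the largest Fibonacci term at each step:
3949: greatest Fibonacci not exceeding it is 2584, leaving 1365
1365: greatest Fibonacci not exceeding it is 987, leaving 378
378: greatest Fibonacci not exceeding it is 377, leaving 1
1: greatest Fibonacci not exceeding it is 1, leaving 0
So 3949 = 2584 + 987 + 377 + 1, with no two terms consecutive in the sequence.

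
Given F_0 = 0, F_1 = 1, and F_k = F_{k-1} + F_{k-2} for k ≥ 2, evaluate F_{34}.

Iterating the recurrence up to F_{27} = 196418 and F_{26} = 121393:
F_{28} = F_{27} + F_{26} = 196418 + 121393 = 317811
F_{29} = F_{28} + F_{27} = 317811 + 196418 = 514229
F_{30} = F_{29} + F_{28} = 514229 + 317811 = 832040
F_{31} = F_{30} + F_{29} = 832040 + 514229 = 1346269
F_{32} = F_{31} + F_{30} = 1346269 + 832040 = 2178309
F_{33} = F_{32} + F_{31} = 2178309 + 1346269 = 3524578
F_{34} = F_{33} + F_{32} = 3524578 + 2178309 = 5702887

5702887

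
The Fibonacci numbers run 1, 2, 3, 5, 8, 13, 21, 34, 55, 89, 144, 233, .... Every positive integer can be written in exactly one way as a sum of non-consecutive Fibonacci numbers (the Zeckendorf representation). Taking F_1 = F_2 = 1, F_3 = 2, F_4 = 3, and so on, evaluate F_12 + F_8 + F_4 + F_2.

F_12 + F_8 + F_4 + F_2 = 144 + 21 + 3 + 1 = 169.

169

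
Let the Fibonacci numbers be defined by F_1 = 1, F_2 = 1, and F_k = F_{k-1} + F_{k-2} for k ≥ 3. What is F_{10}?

55

Iterating the recurrence up to F_{4} = 3 and F_{3} = 2:
F_{5} = F_{4} + F_{3} = 3 + 2 = 5
F_{6} = F_{5} + F_{4} = 5 + 3 = 8
F_{7} = F_{6} + F_{5} = 8 + 5 = 13
F_{8} = F_{7} + F_{6} = 13 + 8 = 21
F_{9} = F_{8} + F_{7} = 21 + 13 = 34
F_{10} = F_{9} + F_{8} = 34 + 21 = 55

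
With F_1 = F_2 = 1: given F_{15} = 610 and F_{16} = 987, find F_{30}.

832040

By the doubling identity F_{2k} = F_k(2F_{k+1} − F_k): F_{30} = 610·(2·987 − 610) = 610·1364 = 832040.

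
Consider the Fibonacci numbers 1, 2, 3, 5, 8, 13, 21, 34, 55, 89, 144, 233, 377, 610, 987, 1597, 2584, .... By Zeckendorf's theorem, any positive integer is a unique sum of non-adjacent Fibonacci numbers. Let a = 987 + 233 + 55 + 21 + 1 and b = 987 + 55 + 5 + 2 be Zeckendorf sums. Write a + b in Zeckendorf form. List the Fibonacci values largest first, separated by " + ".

1597 + 610 + 89 + 34 + 13 + 3

The two numbers are 1297 and 1049, so their sum is 2346.
Greedily peel off the largest Fibonacci term at each step:
1597 ≤ 2346 < 2584, so take 1597; remainder 749
610 ≤ 749 < 987, so take 610; remainder 139
89 ≤ 139 < 144, so take 89; remainder 50
34 ≤ 50 < 55, so take 34; remainder 16
13 ≤ 16 < 21, so take 13; remainder 3
3 ≤ 3 < 5, so take 3; remainder 0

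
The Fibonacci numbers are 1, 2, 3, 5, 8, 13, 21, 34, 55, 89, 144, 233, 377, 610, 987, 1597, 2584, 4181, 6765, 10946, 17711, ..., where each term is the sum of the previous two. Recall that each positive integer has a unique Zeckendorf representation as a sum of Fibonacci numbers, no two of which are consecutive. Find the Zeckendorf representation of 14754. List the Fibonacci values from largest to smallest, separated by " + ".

10946 + 2584 + 987 + 233 + 3 + 1

14754 − 10946 = 3808
3808 − 2584 = 1224
1224 − 987 = 237
237 − 233 = 4
4 − 3 = 1
1 − 1 = 0
So 14754 = 10946 + 2584 + 987 + 233 + 3 + 1, with no two terms consecutive in the sequence.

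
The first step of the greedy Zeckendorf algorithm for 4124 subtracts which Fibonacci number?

2584 ≤ 4124 < 4181, so the largest Fibonacci number not exceeding 4124 is 2584.

2584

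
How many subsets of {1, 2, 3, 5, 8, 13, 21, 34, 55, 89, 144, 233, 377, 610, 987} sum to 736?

24

736 = 610+89+34+3 = 610+89+34+2+1 = 610+89+21+13+3 = … (21 more), for 24 in all.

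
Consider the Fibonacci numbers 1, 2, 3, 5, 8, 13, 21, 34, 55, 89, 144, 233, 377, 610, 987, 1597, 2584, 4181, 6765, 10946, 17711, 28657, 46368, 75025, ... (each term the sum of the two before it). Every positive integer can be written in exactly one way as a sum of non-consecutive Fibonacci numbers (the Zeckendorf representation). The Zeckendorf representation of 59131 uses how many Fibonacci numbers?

59131: greatest Fibonacci not exceeding it is 46368, leaving 12763
12763: greatest Fibonacci not exceeding it is 10946, leaving 1817
1817: greatest Fibonacci not exceeding it is 1597, leaving 220
220: greatest Fibonacci not exceeding it is 144, leaving 76
76: greatest Fibonacci not exceeding it is 55, leaving 21
21: greatest Fibonacci not exceeding it is 21, leaving 0
59131 = 46368 + 10946 + 1597 + 144 + 55 + 21, which has 6 terms.

6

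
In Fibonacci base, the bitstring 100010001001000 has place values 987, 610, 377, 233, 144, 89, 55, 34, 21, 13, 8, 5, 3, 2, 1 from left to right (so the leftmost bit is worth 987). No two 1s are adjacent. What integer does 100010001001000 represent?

1157

Summing the place values of the 1 bits: 987 + 144 + 21 + 5 = 1157.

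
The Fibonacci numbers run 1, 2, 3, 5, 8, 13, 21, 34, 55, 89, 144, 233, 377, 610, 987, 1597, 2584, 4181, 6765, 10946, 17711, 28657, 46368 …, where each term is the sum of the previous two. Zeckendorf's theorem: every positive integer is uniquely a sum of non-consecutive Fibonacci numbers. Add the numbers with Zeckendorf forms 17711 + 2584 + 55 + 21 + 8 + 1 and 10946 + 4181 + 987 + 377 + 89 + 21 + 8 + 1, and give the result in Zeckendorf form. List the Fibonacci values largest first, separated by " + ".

The two numbers are 20380 and 16610, so their sum is 36990.
Greedily peel off the largest Fibonacci term at each step:
largest Fibonacci ≤ 36990 is 28657; 36990 − 28657 = 8333
largest Fibonacci ≤ 8333 is 6765; 8333 − 6765 = 1568
largest Fibonacci ≤ 1568 is 987; 1568 − 987 = 581
largest Fibonacci ≤ 581 is 377; 581 − 377 = 204
largest Fibonacci ≤ 204 is 144; 204 − 144 = 60
largest Fibonacci ≤ 60 is 55; 60 − 55 = 5
largest Fibonacci ≤ 5 is 5; 5 − 5 = 0

28657 + 6765 + 987 + 377 + 144 + 55 + 5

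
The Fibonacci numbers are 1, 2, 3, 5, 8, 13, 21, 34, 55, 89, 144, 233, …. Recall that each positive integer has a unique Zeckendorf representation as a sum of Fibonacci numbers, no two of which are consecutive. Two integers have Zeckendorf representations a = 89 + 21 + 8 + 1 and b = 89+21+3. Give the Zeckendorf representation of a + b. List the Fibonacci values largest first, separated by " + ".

144 + 55 + 21 + 8 + 3 + 1

The two numbers are 119 and 113, so their sum is 232.
largest Fibonacci ≤ 232 is 144; 232 − 144 = 88
largest Fibonacci ≤ 88 is 55; 88 − 55 = 33
largest Fibonacci ≤ 33 is 21; 33 − 21 = 12
largest Fibonacci ≤ 12 is 8; 12 − 8 = 4
largest Fibonacci ≤ 4 is 3; 4 − 3 = 1
largest Fibonacci ≤ 1 is 1; 1 − 1 = 0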